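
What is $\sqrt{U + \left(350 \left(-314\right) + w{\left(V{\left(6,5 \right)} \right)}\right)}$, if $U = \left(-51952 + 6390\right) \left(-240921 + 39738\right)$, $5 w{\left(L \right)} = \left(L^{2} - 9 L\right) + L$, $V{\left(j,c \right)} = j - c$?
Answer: $\frac{3 \sqrt{25461638735}}{5} \approx 95740.0$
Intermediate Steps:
$w{\left(L \right)} = - \frac{8 L}{5} + \frac{L^{2}}{5}$ ($w{\left(L \right)} = \frac{\left(L^{2} - 9 L\right) + L}{5} = \frac{L^{2} - 8 L}{5} = - \frac{8 L}{5} + \frac{L^{2}}{5}$)
$U = 9166299846$ ($U = \left(-45562\right) \left(-201183\right) = 9166299846$)
$\sqrt{U + \left(350 \left(-314\right) + w{\left(V{\left(6,5 \right)} \right)}\right)} = \sqrt{9166299846 + \left(350 \left(-314\right) + \frac{\left(6 - 5\right) \left(-8 + \left(6 - 5\right)\right)}{5}\right)} = \sqrt{9166299846 - \left(109900 - \frac{\left(6 - 5\right) \left(-8 + \left(6 - 5\right)\right)}{5}\right)} = \sqrt{9166299846 - \left(109900 - \frac{-8 + 1}{5}\right)} = \sqrt{9166299846 - \left(109900 - - \frac{7}{5}\right)} = \sqrt{9166299846 - \frac{549507}{5}} = \sqrt{\frac{45830949723}{5}} = \frac{3 \sqrt{25461638735}}{5}$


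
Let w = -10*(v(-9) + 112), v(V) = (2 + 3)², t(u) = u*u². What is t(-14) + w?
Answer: -4114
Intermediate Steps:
t(u) = u³
v(V) = 25 (v(V) = 5² = 25)
w = -1370 (w = -10*(25 + 112) = -10*137 = -1370)
t(-14) + w = (-14)³ - 1370 = -2744 - 1370 = -4114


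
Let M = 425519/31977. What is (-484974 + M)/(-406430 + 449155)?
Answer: -15507588079/1366217325 ≈ -11.351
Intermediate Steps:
M = 425519/31977 (M = 425519*(1/31977) = 425519/31977 ≈ 13.307)
(-484974 + M)/(-406430 + 449155) = (-484974 + 425519/31977)/(-406430 + 449155) = -15507588079/31977/42725 = -15507588079/31977*1/42725 = -15507588079/1366217325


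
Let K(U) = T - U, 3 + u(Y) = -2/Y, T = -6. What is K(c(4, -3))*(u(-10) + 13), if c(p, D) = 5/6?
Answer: -697/10 ≈ -69.700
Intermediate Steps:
c(p, D) = 5/6 (c(p, D) = 5*(1/6) = 5/6)
u(Y) = -3 - 2/Y
K(U) = -6 - U
K(c(4, -3))*(u(-10) + 13) = (-6 - 1*5/6)*((-3 - 2/(-10)) + 13) = (-6 - 5/6)*((-3 - 2*(-1/10)) + 13) = -41*((-3 + 1/5) + 13)/6 = -41*(-14/5 + 13)/6 = -41/6*51/5 = -697/10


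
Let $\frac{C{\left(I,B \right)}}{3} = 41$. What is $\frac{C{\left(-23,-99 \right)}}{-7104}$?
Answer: $- \frac{41}{2368} \approx -0.017314$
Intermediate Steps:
$C{\left(I,B \right)} = 123$ ($C{\left(I,B \right)} = 3 \cdot 41 = 123$)
$\frac{C{\left(-23,-99 \right)}}{-7104} = \frac{123}{-7104} = 123 \left(- \frac{1}{7104}\right) = - \frac{41}{2368}$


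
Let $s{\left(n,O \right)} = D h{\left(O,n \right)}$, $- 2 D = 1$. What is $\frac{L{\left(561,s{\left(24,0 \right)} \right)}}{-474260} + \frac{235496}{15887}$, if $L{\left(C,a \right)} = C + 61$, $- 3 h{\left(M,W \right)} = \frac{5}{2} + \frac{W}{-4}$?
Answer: $\frac{55838225623}{3767284310} \approx 14.822$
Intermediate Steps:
$h{\left(M,W \right)} = - \frac{5}{6} + \frac{W}{12}$ ($h{\left(M,W \right)} = - \frac{\frac{5}{2} + \frac{W}{-4}}{3} = - \frac{5 \cdot \frac{1}{2} + W \left(- \frac{1}{4}\right)}{3} = - \frac{\frac{5}{2} - \frac{W}{4}}{3} = - \frac{5}{6} + \frac{W}{12}$)
$D = - \frac{1}{2}$ ($D = \left(- \frac{1}{2}\right) 1 = - \frac{1}{2} \approx -0.5$)
$s{\left(n,O \right)} = \frac{5}{12} - \frac{n}{24}$ ($s{\left(n,O \right)} = - \frac{- \frac{5}{6} + \frac{n}{12}}{2} = \frac{5}{12} - \frac{n}{24}$)
$L{\left(C,a \right)} = 61 + C$
$\frac{L{\left(561,s{\left(24,0 \right)} \right)}}{-474260} + \frac{235496}{15887} = \frac{61 + 561}{-474260} + \frac{235496}{15887} = 622 \left(- \frac{1}{474260}\right) + 235496 \cdot \frac{1}{15887} = - \frac{311}{237130} + \frac{235496}{15887} = \frac{55838225623}{3767284310}$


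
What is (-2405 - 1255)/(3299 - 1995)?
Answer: -915/326 ≈ -2.8067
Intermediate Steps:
(-2405 - 1255)/(3299 - 1995) = -3660/1304 = -3660*1/1304 = -915/326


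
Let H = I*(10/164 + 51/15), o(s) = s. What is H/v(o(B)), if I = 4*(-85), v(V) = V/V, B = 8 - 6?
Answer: -48246/41 ≈ -1176.7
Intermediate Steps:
B = 2
v(V) = 1
I = -340
H = -48246/41 (H = -340*(10/164 + 51/15) = -340*(10*(1/164) + 51*(1/15)) = -340*(5/82 + 17/5) = -340*1419/410 = -48246/41 ≈ -1176.7)
H/v(o(B)) = -48246/41/1 = -48246/41*1 = -48246/41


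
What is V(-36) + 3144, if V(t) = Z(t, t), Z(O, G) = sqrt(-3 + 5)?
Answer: 3144 + sqrt(2) ≈ 3145.4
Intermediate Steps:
Z(O, G) = sqrt(2)
V(t) = sqrt(2)
V(-36) + 3144 = sqrt(2) + 3144 = 3144 + sqrt(2)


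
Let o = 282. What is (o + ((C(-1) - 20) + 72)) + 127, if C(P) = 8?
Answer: 469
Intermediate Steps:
(o + ((C(-1) - 20) + 72)) + 127 = (282 + ((8 - 20) + 72)) + 127 = (282 + (-12 + 72)) + 127 = (282 + 60) + 127 = 342 + 127 = 469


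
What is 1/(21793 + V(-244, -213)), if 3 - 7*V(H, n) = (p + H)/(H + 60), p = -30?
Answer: 644/14034831 ≈ 4.5886e-5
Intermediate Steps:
V(H, n) = 3/7 - (-30 + H)/(7*(60 + H)) (V(H, n) = 3/7 - (-30 + H)/(7*(H + 60)) = 3/7 - (-30 + H)/(7*(60 + H)))
1/(21793 + V(-244, -213)) = 1/(21793 + 2*(105 - 244)/(7*(60 - 244))) = 1/(21793 + (2/7)*(-139)/(-184)) = 1/(21793 + (2/7)*(-1/184)*(-139)) = 1/(21793 + 139/644) = 1/(14034831/644) = 644/14034831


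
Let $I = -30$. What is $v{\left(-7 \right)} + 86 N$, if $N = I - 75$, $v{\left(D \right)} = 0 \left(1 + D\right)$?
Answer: $-9030$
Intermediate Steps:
$v{\left(D \right)} = 0$
$N = -105$ ($N = -30 - 75 = -105$)
$v{\left(-7 \right)} + 86 N = 0 + 86 \left(-105\right) = 0 - 9030 = -9030$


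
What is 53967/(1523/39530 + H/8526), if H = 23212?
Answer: 1299189145590/66468247 ≈ 19546.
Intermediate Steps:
53967/(1523/39530 + H/8526) = 53967/(1523/39530 + 23212/8526) = 53967/(1523*(1/39530) + 23212*(1/8526)) = 53967/(1523/39530 + 1658/609) = 53967/(66468247/24073770) = 53967*(24073770/66468247) = 1299189145590/66468247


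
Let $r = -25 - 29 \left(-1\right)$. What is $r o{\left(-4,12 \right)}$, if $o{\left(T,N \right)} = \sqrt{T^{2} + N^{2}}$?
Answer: $16 \sqrt{10} \approx 50.596$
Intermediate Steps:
$o{\left(T,N \right)} = \sqrt{N^{2} + T^{2}}$
$r = 4$ ($r = -25 - -29 = -25 + 29 = 4$)
$r o{\left(-4,12 \right)} = 4 \sqrt{12^{2} + \left(-4\right)^{2}} = 4 \sqrt{144 + 16} = 4 \sqrt{160} = 4 \cdot 4 \sqrt{10} = 16 \sqrt{10}$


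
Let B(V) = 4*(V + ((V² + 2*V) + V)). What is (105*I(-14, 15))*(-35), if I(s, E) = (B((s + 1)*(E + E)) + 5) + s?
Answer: -2212904925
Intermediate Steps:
B(V) = 4*V² + 16*V (B(V) = 4*(V + (V² + 3*V)) = 4*(V² + 4*V) = 4*V² + 16*V)
I(s, E) = 5 + s + 8*E*(1 + s)*(4 + 2*E*(1 + s)) (I(s, E) = (4*((s + 1)*(E + E))*(4 + (s + 1)*(E + E)) + 5) + s = (4*((1 + s)*(2*E))*(4 + (1 + s)*(2*E)) + 5) + s = (4*(2*E*(1 + s))*(4 + 2*E*(1 + s)) + 5) + s = (8*E*(1 + s)*(4 + 2*E*(1 + s)) + 5) + s = (5 + 8*E*(1 + s)*(4 + 2*E*(1 + s))) + s = 5 + s + 8*E*(1 + s)*(4 + 2*E*(1 + s)))
(105*I(-14, 15))*(-35) = (105*(5 - 14 + 16*15*(1 - 14)*(2 + 15*(1 - 14))))*(-35) = (105*(5 - 14 + 16*15*(-13)*(2 + 15*(-13))))*(-35) = (105*(5 - 14 + 16*15*(-13)*(2 - 195)))*(-35) = (105*(5 - 14 + 16*15*(-13)*(-193)))*(-35) = (105*(5 - 14 + 602160))*(-35) = (105*602151)*(-35) = 63225855*(-35) = -2212904925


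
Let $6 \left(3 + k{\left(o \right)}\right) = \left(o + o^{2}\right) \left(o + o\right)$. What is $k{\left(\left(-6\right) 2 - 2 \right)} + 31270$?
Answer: $\frac{91253}{3} \approx 30418.0$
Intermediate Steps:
$k{\left(o \right)} = -3 + \frac{o \left(o + o^{2}\right)}{3}$ ($k{\left(o \right)} = -3 + \frac{\left(o + o^{2}\right) \left(o + o\right)}{6} = -3 + \frac{\left(o + o^{2}\right) 2 o}{6} = -3 + \frac{2 o \left(o + o^{2}\right)}{6} = -3 + \frac{o \left(o + o^{2}\right)}{3}$)
$k{\left(\left(-6\right) 2 - 2 \right)} + 31270 = \left(-3 + \frac{\left(\left(-6\right) 2 - 2\right)^{2}}{3} + \frac{\left(\left(-6\right) 2 - 2\right)^{3}}{3}\right) + 31270 = \left(-3 + \frac{\left(-12 - 2\right)^{2}}{3} + \frac{\left(-12 - 2\right)^{3}}{3}\right) + 31270 = \left(-3 + \frac{\left(-14\right)^{2}}{3} + \frac{\left(-14\right)^{3}}{3}\right) + 31270 = \left(-3 + \frac{1}{3} \cdot 196 + \frac{1}{3} \left(-2744\right)\right) + 31270 = \left(-3 + \frac{196}{3} - \frac{2744}{3}\right) + 31270 = - \frac{2557}{3} + 31270 = \frac{91253}{3}$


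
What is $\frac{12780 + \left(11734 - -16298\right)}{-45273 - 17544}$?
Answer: $- \frac{13604}{20939} \approx -0.6497$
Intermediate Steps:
$\frac{12780 + \left(11734 - -16298\right)}{-45273 - 17544} = \frac{12780 + \left(11734 + 16298\right)}{-62817} = \left(12780 + 28032\right) \left(- \frac{1}{62817}\right) = 40812 \left(- \frac{1}{62817}\right) = - \frac{13604}{20939}$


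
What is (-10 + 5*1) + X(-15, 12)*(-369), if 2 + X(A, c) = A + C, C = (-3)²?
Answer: 2947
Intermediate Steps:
C = 9
X(A, c) = 7 + A (X(A, c) = -2 + (A + 9) = -2 + (9 + A) = 7 + A)
(-10 + 5*1) + X(-15, 12)*(-369) = (-10 + 5*1) + (7 - 15)*(-369) = (-10 + 5) - 8*(-369) = -5 + 2952 = 2947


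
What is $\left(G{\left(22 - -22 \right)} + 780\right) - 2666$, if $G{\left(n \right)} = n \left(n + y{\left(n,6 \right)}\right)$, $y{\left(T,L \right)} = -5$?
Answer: $-170$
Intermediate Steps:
$G{\left(n \right)} = n \left(-5 + n\right)$ ($G{\left(n \right)} = n \left(n - 5\right) = n \left(-5 + n\right)$)
$\left(G{\left(22 - -22 \right)} + 780\right) - 2666 = \left(\left(22 - -22\right) \left(-5 + \left(22 - -22\right)\right) + 780\right) - 2666 = \left(\left(22 + 22\right) \left(-5 + \left(22 + 22\right)\right) + 780\right) - 2666 = \left(44 \left(-5 + 44\right) + 780\right) - 2666 = \left(44 \cdot 39 + 780\right) - 2666 = \left(1716 + 780\right) - 2666 = 2496 - 2666 = -170$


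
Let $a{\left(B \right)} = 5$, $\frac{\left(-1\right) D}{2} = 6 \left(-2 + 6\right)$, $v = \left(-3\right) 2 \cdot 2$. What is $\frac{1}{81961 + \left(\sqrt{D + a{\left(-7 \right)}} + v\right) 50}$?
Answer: $\frac{81361}{6619719821} - \frac{50 i \sqrt{43}}{6619719821} \approx 1.2291 \cdot 10^{-5} - 4.953 \cdot 10^{-8} i$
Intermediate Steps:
$v = -12$ ($v = \left(-6\right) 2 = -12$)
$D = -48$ ($D = - 2 \cdot 6 \left(-2 + 6\right) = - 2 \cdot 6 \cdot 4 = \left(-2\right) 24 = -48$)
$\frac{1}{81961 + \left(\sqrt{D + a{\left(-7 \right)}} + v\right) 50} = \frac{1}{81961 + \left(\sqrt{-48 + 5} - 12\right) 50} = \frac{1}{81961 + \left(\sqrt{-43} - 12\right) 50} = \frac{1}{81961 + \left(i \sqrt{43} - 12\right) 50} = \frac{1}{81961 + \left(-12 + i \sqrt{43}\right) 50} = \frac{1}{81961 - \left(600 - 50 i \sqrt{43}\right)} = \frac{1}{81361 + 50 i \sqrt{43}}$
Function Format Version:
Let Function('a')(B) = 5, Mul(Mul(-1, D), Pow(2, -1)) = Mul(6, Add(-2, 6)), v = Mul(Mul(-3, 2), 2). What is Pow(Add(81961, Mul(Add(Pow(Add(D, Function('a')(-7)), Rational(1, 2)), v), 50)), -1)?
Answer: Add(Rational(81361, 6619719821), Mul(Rational(-50, 6619719821), I, Pow(43, Rational(1, 2)))) ≈ Add(1.2291e-5, Mul(-4.9530e-8, I))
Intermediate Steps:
v = -12 (v = Mul(-6, 2) = -12)
D = -48 (D = Mul(-2, Mul(6, Add(-2, 6))) = Mul(-2, Mul(6, 4)) = Mul(-2, 24) = -48)
Pow(Add(81961, Mul(Add(Pow(Add(D, Function('a')(-7)), Rational(1, 2)), v), 50)), -1) = Pow(Add(81961, Mul(Add(Pow(Add(-48, 5), Rational(1, 2)), -12), 50)), -1) = Pow(Add(81961, Mul(Add(Pow(-43, Rational(1, 2)), -12), 50)), -1) = Pow(Add(81961, Mul(Add(Mul(I, Pow(43, Rational(1, 2))), -12), 50)), -1) = Pow(Add(81961, Mul(Add(-12, Mul(I, Pow(43, Rational(1, 2)))), 50)), -1) = Pow(Add(81961, Add(-600, Mul(50, I, Pow(43, Rational(1, 2))))), -1) = Pow(Add(81361, Mul(50, I, Pow(43, Rational(1, 2)))), -1)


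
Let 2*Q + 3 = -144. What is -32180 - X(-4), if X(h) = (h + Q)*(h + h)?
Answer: -32800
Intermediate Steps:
Q = -147/2 (Q = -3/2 + (½)*(-144) = -3/2 - 72 = -147/2 ≈ -73.500)
X(h) = 2*h*(-147/2 + h) (X(h) = (h - 147/2)*(h + h) = (-147/2 + h)*(2*h) = 2*h*(-147/2 + h))
-32180 - X(-4) = -32180 - (-4)*(-147 + 2*(-4)) = -32180 - (-4)*(-147 - 8) = -32180 - (-4)*(-155) = -32180 - 1*620 = -32180 - 620 = -32800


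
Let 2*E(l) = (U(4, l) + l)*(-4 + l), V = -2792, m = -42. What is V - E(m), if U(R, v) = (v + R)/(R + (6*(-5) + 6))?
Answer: -37143/10 ≈ -3714.3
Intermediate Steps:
U(R, v) = (R + v)/(-24 + R) (U(R, v) = (R + v)/(R + (-30 + 6)) = (R + v)/(R - 24) = (R + v)/(-24 + R))
E(l) = (-4 + l)*(-1/5 + 19*l/20)/2 (E(l) = (((4 + l)/(-24 + 4) + l)*(-4 + l))/2 = (((4 + l)/(-20) + l)*(-4 + l))/2 = ((-(4 + l)/20 + l)*(-4 + l))/2 = (((-1/5 - l/20) + l)*(-4 + l))/2 = ((-1/5 + 19*l/20)*(-4 + l))/2 = ((-4 + l)*(-1/5 + 19*l/20))/2 = (-4 + l)*(-1/5 + 19*l/20)/2)
V - E(m) = -2792 - (2/5 - 2*(-42) + (19/40)*(-42)**2) = -2792 - (2/5 + 84 + (19/40)*1764) = -2792 - (2/5 + 84 + 8379/10) = -2792 - 1*9223/10 = -2792 - 9223/10 = -37143/10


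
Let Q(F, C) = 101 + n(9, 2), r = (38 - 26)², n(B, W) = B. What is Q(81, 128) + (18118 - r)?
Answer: 18084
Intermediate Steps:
r = 144 (r = 12² = 144)
Q(F, C) = 110 (Q(F, C) = 101 + 9 = 110)
Q(81, 128) + (18118 - r) = 110 + (18118 - 1*144) = 110 + (18118 - 144) = 110 + 17974 = 18084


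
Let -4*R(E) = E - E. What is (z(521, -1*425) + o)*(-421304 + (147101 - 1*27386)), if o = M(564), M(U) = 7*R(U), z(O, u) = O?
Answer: -157127869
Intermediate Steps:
R(E) = 0 (R(E) = -(E - E)/4 = -¼*0 = 0)
M(U) = 0 (M(U) = 7*0 = 0)
o = 0
(z(521, -1*425) + o)*(-421304 + (147101 - 1*27386)) = (521 + 0)*(-421304 + (147101 - 1*27386)) = 521*(-421304 + (147101 - 27386)) = 521*(-421304 + 119715) = 521*(-301589) = -157127869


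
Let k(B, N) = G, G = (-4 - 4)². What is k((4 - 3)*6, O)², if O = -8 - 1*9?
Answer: 4096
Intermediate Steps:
G = 64 (G = (-8)² = 64)
O = -17 (O = -8 - 9 = -17)
k(B, N) = 64
k((4 - 3)*6, O)² = 64² = 4096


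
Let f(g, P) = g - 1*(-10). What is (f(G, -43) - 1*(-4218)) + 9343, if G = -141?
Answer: 13430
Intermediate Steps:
f(g, P) = 10 + g (f(g, P) = g + 10 = 10 + g)
(f(G, -43) - 1*(-4218)) + 9343 = ((10 - 141) - 1*(-4218)) + 9343 = (-131 + 4218) + 9343 = 4087 + 9343 = 13430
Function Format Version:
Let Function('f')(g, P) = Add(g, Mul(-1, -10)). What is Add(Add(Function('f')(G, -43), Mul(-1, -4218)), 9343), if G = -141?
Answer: 13430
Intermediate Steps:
Function('f')(g, P) = Add(10, g) (Function('f')(g, P) = Add(g, 10) = Add(10, g))
Add(Add(Function('f')(G, -43), Mul(-1, -4218)), 9343) = Add(Add(Add(10, -141), Mul(-1, -4218)), 9343) = Add(Add(-131, 4218), 9343) = Add(4087, 9343) = 13430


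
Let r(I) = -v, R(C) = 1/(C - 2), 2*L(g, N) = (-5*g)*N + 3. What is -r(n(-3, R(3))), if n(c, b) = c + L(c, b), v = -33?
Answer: -33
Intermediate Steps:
L(g, N) = 3/2 - 5*N*g/2 (L(g, N) = ((-5*g)*N + 3)/2 = (-5*N*g + 3)/2 = (3 - 5*N*g)/2 = 3/2 - 5*N*g/2)
R(C) = 1/(-2 + C)
n(c, b) = 3/2 + c - 5*b*c/2 (n(c, b) = c + (3/2 - 5*b*c/2) = 3/2 + c - 5*b*c/2)
r(I) = 33 (r(I) = -1*(-33) = 33)
-r(n(-3, R(3))) = -1*33 = -33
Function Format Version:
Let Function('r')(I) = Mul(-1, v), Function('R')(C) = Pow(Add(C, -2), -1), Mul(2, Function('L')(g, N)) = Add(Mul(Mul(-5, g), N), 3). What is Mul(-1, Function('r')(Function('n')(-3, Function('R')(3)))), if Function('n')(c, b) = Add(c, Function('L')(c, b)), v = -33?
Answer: -33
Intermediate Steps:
Function('L')(g, N) = Add(Rational(3, 2), Mul(Rational(-5, 2), N, g)) (Function('L')(g, N) = Mul(Rational(1, 2), Add(Mul(Mul(-5, g), N), 3)) = Mul(Rational(1, 2), Add(Mul(-5, N, g), 3)) = Mul(Rational(1, 2), Add(3, Mul(-5, N, g))) = Add(Rational(3, 2), Mul(Rational(-5, 2), N, g)))
Function('R')(C) = Pow(Add(-2, C), -1)
Function('n')(c, b) = Add(Rational(3, 2), c, Mul(Rational(-5, 2), b, c)) (Function('n')(c, b) = Add(c, Add(Rational(3, 2), Mul(Rational(-5, 2), b, c))) = Add(Rational(3, 2), c, Mul(Rational(-5, 2), b, c)))
Function('r')(I) = 33 (Function('r')(I) = Mul(-1, -33) = 33)
Mul(-1, Function('r')(Function('n')(-3, Function('R')(3)))) = Mul(-1, 33) = -33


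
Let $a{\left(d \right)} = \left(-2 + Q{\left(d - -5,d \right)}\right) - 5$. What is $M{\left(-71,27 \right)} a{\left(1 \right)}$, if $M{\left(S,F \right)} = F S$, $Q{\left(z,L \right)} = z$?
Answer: $1917$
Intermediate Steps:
$a{\left(d \right)} = -2 + d$ ($a{\left(d \right)} = \left(-2 + \left(d - -5\right)\right) - 5 = \left(-2 + \left(d + 5\right)\right) - 5 = \left(-2 + \left(5 + d\right)\right) - 5 = \left(3 + d\right) - 5 = -2 + d$)
$M{\left(-71,27 \right)} a{\left(1 \right)} = 27 \left(-71\right) \left(-2 + 1\right) = \left(-1917\right) \left(-1\right) = 1917$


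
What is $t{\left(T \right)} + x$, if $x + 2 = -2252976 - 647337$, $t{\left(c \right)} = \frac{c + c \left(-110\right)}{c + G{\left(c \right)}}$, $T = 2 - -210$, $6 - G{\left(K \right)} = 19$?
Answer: $- \frac{577185793}{199} \approx -2.9004 \cdot 10^{6}$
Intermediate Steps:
$G{\left(K \right)} = -13$ ($G{\left(K \right)} = 6 - 19 = -13$)
$T = 212$ ($T = 2 + 210 = 212$)
$t{\left(c \right)} = - \frac{109 c}{-13 + c}$ ($t{\left(c \right)} = \frac{c + c \left(-110\right)}{c - 13} = \frac{c - 110 c}{-13 + c} = \frac{\left(-109\right) c}{-13 + c} = - \frac{109 c}{-13 + c}$)
$x = -2900315$ ($x = -2 - 2900313 = -2900315$)
$t{\left(T \right)} + x = \left(-109\right) 212 \frac{1}{-13 + 212} - 2900315 = \left(-109\right) 212 \cdot \frac{1}{199} - 2900315 = - \frac{23108}{199} - 2900315 = - \frac{577185793}{199}$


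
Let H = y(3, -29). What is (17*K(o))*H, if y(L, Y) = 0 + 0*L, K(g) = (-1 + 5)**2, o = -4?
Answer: 0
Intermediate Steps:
K(g) = 16 (K(g) = 4**2 = 16)
y(L, Y) = 0 (y(L, Y) = 0 + 0 = 0)
H = 0
(17*K(o))*H = (17*16)*0 = 272*0 = 0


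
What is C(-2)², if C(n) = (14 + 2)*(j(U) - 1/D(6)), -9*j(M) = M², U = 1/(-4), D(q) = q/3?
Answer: 5329/81 ≈ 65.790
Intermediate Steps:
D(q) = q/3 (D(q) = q*(⅓) = q/3)
U = -¼ ≈ -0.25000
j(M) = -M²/9
C(n) = -73/9 (C(n) = (14 + 2)*(-(-¼)²/9 - 1/((⅓)*6)) = 16*(-⅑*1/16 - 1/2) = 16*(-1/144 - 1*½) = 16*(-1/144 - ½) = 16*(-73/144) = -73/9)
C(-2)² = (-73/9)² = 5329/81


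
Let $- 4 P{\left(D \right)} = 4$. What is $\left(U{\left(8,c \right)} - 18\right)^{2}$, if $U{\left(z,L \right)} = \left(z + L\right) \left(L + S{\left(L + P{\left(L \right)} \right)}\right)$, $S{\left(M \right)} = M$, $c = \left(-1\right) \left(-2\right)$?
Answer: $144$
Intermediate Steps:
$P{\left(D \right)} = -1$ ($P{\left(D \right)} = \left(- \frac{1}{4}\right) 4 = -1$)
$c = 2$
$U{\left(z,L \right)} = \left(-1 + 2 L\right) \left(L + z\right)$ ($U{\left(z,L \right)} = \left(z + L\right) \left(L + \left(L - 1\right)\right) = \left(L + z\right) \left(L + \left(-1 + L\right)\right) = \left(L + z\right) \left(-1 + 2 L\right) = \left(-1 + 2 L\right) \left(L + z\right)$)
$\left(U{\left(8,c \right)} - 18\right)^{2} = \left(\left(\left(-1\right) 2 - 8 + 2 \cdot 2^{2} + 2 \cdot 2 \cdot 8\right) - 18\right)^{2} = \left(\left(-2 - 8 + 2 \cdot 4 + 32\right) - 18\right)^{2} = \left(\left(-2 - 8 + 8 + 32\right) - 18\right)^{2} = \left(30 - 18\right)^{2} = 12^{2} = 144$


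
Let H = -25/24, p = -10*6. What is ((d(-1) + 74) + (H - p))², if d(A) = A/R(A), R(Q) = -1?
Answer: 10336225/576 ≈ 17945.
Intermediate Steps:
p = -60
H = -25/24 (H = -25*1/24 = -25/24 ≈ -1.0417)
d(A) = -A (d(A) = A/(-1) = A*(-1) = -A)
((d(-1) + 74) + (H - p))² = ((-1*(-1) + 74) + (-25/24 - 1*(-60)))² = ((1 + 74) + (-25/24 + 60))² = (75 + 1415/24)² = (3215/24)² = 10336225/576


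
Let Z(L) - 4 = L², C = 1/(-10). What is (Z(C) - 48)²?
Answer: 19351201/10000 ≈ 1935.1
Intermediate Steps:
C = -⅒ ≈ -0.10000
Z(L) = 4 + L²
(Z(C) - 48)² = ((4 + (-⅒)²) - 48)² = ((4 + 1/100) - 48)² = (401/100 - 48)² = (-4399/100)² = 19351201/10000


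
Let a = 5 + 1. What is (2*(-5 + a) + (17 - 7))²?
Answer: 144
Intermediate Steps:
a = 6
(2*(-5 + a) + (17 - 7))² = (2*(-5 + 6) + (17 - 7))² = (2*1 + 10)² = (2 + 10)² = 12² = 144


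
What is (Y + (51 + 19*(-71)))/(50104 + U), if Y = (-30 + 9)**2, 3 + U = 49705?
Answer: -857/99806 ≈ -0.0085867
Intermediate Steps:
U = 49702 (U = -3 + 49705 = 49702)
Y = 441 (Y = (-21)**2 = 441)
(Y + (51 + 19*(-71)))/(50104 + U) = (441 + (51 + 19*(-71)))/(50104 + 49702) = (441 + (51 - 1349))/99806 = (441 - 1298)*(1/99806) = -857*1/99806 = -857/99806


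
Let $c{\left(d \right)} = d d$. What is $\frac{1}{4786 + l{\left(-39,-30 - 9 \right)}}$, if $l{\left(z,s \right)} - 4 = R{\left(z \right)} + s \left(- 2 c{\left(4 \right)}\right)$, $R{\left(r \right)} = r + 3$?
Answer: $\frac{1}{6002} \approx 0.00016661$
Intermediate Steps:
$c{\left(d \right)} = d^{2}$
$R{\left(r \right)} = 3 + r$
$l{\left(z,s \right)} = 7 + z - 32 s$ ($l{\left(z,s \right)} = 4 + \left(\left(3 + z\right) + s \left(- 2 \cdot 4^{2}\right)\right) = 4 + \left(\left(3 + z\right) + s \left(\left(-2\right) 16\right)\right) = 4 + \left(\left(3 + z\right) + s \left(-32\right)\right) = 4 - \left(-3 - z + 32 s\right) = 4 + \left(3 + z - 32 s\right) = 7 + z - 32 s$)
$\frac{1}{4786 + l{\left(-39,-30 - 9 \right)}} = \frac{1}{4786 - \left(32 + 32 \left(-30 - 9\right)\right)} = \frac{1}{4786 - -1216} = \frac{1}{4786 + \left(7 - 39 + 1248\right)} = \frac{1}{4786 + 1216} = \frac{1}{6002}$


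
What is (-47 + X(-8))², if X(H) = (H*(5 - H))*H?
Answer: 616225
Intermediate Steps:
X(H) = H²*(5 - H)
(-47 + X(-8))² = (-47 + (-8)²*(5 - 1*(-8)))² = (-47 + 64*(5 + 8))² = (-47 + 64*13)² = (-47 + 832)² = 785² = 616225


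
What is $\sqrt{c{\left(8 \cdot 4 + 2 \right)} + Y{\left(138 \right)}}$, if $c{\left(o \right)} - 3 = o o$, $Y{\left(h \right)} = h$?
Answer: $\sqrt{1297} \approx 36.014$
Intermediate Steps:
$c{\left(o \right)} = 3 + o^{2}$ ($c{\left(o \right)} = 3 + o o = 3 + o^{2}$)
$\sqrt{c{\left(8 \cdot 4 + 2 \right)} + Y{\left(138 \right)}} = \sqrt{\left(3 + \left(8 \cdot 4 + 2\right)^{2}\right) + 138} = \sqrt{\left(3 + \left(32 + 2\right)^{2}\right) + 138} = \sqrt{\left(3 + 34^{2}\right) + 138} = \sqrt{\left(3 + 1156\right) + 138} = \sqrt{1159 + 138} = \sqrt{1297}$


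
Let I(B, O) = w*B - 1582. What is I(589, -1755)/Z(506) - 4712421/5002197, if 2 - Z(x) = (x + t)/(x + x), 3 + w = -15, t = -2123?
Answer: -1869554163389/551909069 ≈ -3387.4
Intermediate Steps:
w = -18 (w = -3 - 15 = -18)
Z(x) = 2 - (-2123 + x)/(2*x) (Z(x) = 2 - (x - 2123)/(x + x) = 2 - (-2123 + x)/(2*x))
I(B, O) = -1582 - 18*B (I(B, O) = -18*B - 1582 = -1582 - 18*B)
I(589, -1755)/Z(506) - 4712421/5002197 = (-1582 - 18*589)/(((1/2)*(2123 + 3*506)/506)) - 4712421/5002197 = (-1582 - 10602)/(((1/2)*(1/506)*(2123 + 1518))) - 4712421*1/5002197 = -12184/((1/2)*(1/506)*3641) - 1570807/1667399 = -12184/331/92 - 1570807/1667399 = -12184*92/331 - 1570807/1667399 = -1120928/331 - 1570807/1667399 = -1869554163389/551909069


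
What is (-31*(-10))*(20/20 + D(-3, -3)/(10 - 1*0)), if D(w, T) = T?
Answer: 217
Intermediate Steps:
(-31*(-10))*(20/20 + D(-3, -3)/(10 - 1*0)) = (-31*(-10))*(20/20 - 3/(10 - 1*0)) = 310*(20*(1/20) - 3/(10 + 0)) = 310*(1 - 3/10) = 310*(7/10) = 217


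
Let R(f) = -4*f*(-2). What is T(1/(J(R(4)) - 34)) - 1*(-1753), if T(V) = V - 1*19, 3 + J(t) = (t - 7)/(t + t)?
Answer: 4062698/2343 ≈ 1734.0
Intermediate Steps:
R(f) = 8*f
J(t) = -3 + (-7 + t)/(2*t) (J(t) = -3 + (t - 7)/(t + t) = -3 + (-7 + t)/((2*t)) = -3 + (-7 + t)*(1/(2*t)) = -3 + (-7 + t)/(2*t))
T(V) = -19 + V (T(V) = V - 19 = -19 + V)
T(1/(J(R(4)) - 34)) - 1*(-1753) = (-19 + 1/((-7 - 40*4)/(2*((8*4))) - 34)) - 1*(-1753) = (-19 + 1/((½)*(-7 - 5*32)/32 - 34)) + 1753 = (-19 + 1/((½)*(1/32)*(-7 - 160) - 34)) + 1753 = (-19 + 1/((½)*(1/32)*(-167) - 34)) + 1753 = (-19 + 1/(-167/64 - 34)) + 1753 = (-19 + 1/(-2343/64)) + 1753 = (-19 - 64/2343) + 1753 = -44581/2343 + 1753 = 4062698/2343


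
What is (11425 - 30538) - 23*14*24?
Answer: -26841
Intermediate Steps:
(11425 - 30538) - 23*14*24 = -19113 - 322*24 = -19113 - 7728 = -26841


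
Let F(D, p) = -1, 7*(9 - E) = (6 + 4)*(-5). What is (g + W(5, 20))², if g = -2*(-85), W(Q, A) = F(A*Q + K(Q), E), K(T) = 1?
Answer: 28561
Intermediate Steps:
E = 113/7 (E = 9 - (6 + 4)*(-5)/7 = 9 - 10*(-5)/7 = 9 - ⅐*(-50) = 9 + 50/7 = 113/7 ≈ 16.143)
W(Q, A) = -1
g = 170
(g + W(5, 20))² = (170 - 1)² = 169² = 28561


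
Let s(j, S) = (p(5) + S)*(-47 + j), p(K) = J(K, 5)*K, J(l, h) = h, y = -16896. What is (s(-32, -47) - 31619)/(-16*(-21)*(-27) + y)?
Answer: 29881/25968 ≈ 1.1507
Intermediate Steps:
p(K) = 5*K
s(j, S) = (-47 + j)*(25 + S) (s(j, S) = (5*5 + S)*(-47 + j) = (25 + S)*(-47 + j) = (-47 + j)*(25 + S))
(s(-32, -47) - 31619)/(-16*(-21)*(-27) + y) = ((-1175 - 47*(-47) + 25*(-32) - 47*(-32)) - 31619)/(-16*(-21)*(-27) - 16896) = ((-1175 + 2209 - 800 + 1504) - 31619)/(336*(-27) - 16896) = (1738 - 31619)/(-9072 - 16896) = -29881/(-25968) = -29881*(-1/25968) = 29881/25968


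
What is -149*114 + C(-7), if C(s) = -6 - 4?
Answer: -16996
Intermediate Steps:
C(s) = -10
-149*114 + C(-7) = -149*114 - 10 = -16986 - 10 = -16996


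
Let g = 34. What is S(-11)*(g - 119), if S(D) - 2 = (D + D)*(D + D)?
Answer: -41310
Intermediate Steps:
S(D) = 2 + 4*D**2 (S(D) = 2 + (D + D)*(D + D) = 2 + (2*D)*(2*D) = 2 + 4*D**2)
S(-11)*(g - 119) = (2 + 4*(-11)**2)*(34 - 119) = (2 + 4*121)*(-85) = (2 + 484)*(-85) = 486*(-85) = -41310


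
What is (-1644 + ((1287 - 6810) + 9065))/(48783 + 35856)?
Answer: 1898/84639 ≈ 0.022425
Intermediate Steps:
(-1644 + ((1287 - 6810) + 9065))/(48783 + 35856) = (-1644 + (-5523 + 9065))/84639 = (-1644 + 3542)*(1/84639) = 1898*(1/84639) = 1898/84639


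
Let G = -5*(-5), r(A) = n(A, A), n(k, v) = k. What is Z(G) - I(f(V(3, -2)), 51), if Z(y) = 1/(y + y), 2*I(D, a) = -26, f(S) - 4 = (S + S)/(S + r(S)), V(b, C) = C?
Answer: 651/50 ≈ 13.020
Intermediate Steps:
r(A) = A
f(S) = 5 (f(S) = 4 + (S + S)/(S + S) = 4 + (2*S)/((2*S)) = 4 + (2*S)*(1/(2*S)) = 4 + 1 = 5)
I(D, a) = -13 (I(D, a) = (1/2)*(-26) = -13)
G = 25
Z(y) = 1/(2*y)
Z(G) - I(f(V(3, -2)), 51) = (1/2)/25 - 1*(-13) = (1/2)*(1/25) + 13 = 1/50 + 13 = 651/50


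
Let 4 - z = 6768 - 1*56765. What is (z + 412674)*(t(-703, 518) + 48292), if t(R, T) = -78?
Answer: 22307412450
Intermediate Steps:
z = 50001 (z = 4 - (6768 - 1*56765) = 4 - (6768 - 56765) = 4 - 1*(-49997) = 4 + 49997 = 50001)
(z + 412674)*(t(-703, 518) + 48292) = (50001 + 412674)*(-78 + 48292) = 462675*48214 = 22307412450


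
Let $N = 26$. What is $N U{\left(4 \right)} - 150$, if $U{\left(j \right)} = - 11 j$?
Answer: $-1294$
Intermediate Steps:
$N U{\left(4 \right)} - 150 = 26 \left(\left(-11\right) 4\right) - 150 = 26 \left(-44\right) - 150 = -1144 - 150 = -1294$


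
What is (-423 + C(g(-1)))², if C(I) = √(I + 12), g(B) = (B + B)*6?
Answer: 178929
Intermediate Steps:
g(B) = 12*B (g(B) = (2*B)*6 = 12*B)
C(I) = √(12 + I)
(-423 + C(g(-1)))² = (-423 + √(12 + 12*(-1)))² = (-423 + √(12 - 12))² = (-423 + √0)² = (-423 + 0)² = (-423)² = 178929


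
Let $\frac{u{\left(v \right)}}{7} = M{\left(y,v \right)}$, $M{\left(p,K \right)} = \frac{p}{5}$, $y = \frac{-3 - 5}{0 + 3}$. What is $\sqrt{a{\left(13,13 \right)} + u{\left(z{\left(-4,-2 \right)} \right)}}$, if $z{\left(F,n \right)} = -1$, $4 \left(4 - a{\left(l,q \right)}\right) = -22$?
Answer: $\frac{\sqrt{5190}}{30} \approx 2.4014$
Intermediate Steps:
$a{\left(l,q \right)} = \frac{19}{2}$ ($a{\left(l,q \right)} = 4 - - \frac{11}{2} = 4 + \frac{11}{2} = \frac{19}{2}$)
$y = - \frac{8}{3} \approx -2.6667$
$M{\left(p,K \right)} = \frac{p}{5}$ ($M{\left(p,K \right)} = p \frac{1}{5} = \frac{p}{5}$)
$u{\left(v \right)} = - \frac{56}{15}$ ($u{\left(v \right)} = 7 \cdot \frac{1}{5} \left(- \frac{8}{3}\right) = 7 \left(- \frac{8}{15}\right) = - \frac{56}{15}$)
$\sqrt{a{\left(13,13 \right)} + u{\left(z{\left(-4,-2 \right)} \right)}} = \sqrt{\frac{19}{2} - \frac{56}{15}} = \sqrt{\frac{173}{30}} = \frac{\sqrt{5190}}{30}$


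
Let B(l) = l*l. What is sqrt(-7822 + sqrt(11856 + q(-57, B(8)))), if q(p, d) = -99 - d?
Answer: sqrt(-7822 + sqrt(11693)) ≈ 87.829*I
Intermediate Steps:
B(l) = l**2
sqrt(-7822 + sqrt(11856 + q(-57, B(8)))) = sqrt(-7822 + sqrt(11856 + (-99 - 1*8**2))) = sqrt(-7822 + sqrt(11856 + (-99 - 1*64))) = sqrt(-7822 + sqrt(11856 + (-99 - 64))) = sqrt(-7822 + sqrt(11856 - 163)) = sqrt(-7822 + sqrt(11693))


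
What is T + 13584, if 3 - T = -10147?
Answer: 23734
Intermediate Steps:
T = 10150 (T = 3 - 1*(-10147) = 3 + 10147 = 10150)
T + 13584 = 10150 + 13584 = 23734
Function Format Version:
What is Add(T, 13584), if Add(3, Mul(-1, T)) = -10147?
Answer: 23734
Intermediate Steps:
T = 10150 (T = Add(3, Mul(-1, -10147)) = Add(3, 10147) = 10150)
Add(T, 13584) = Add(10150, 13584) = 23734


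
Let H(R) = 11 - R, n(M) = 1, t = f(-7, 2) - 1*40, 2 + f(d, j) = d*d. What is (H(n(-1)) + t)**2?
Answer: 289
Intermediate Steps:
f(d, j) = -2 + d**2 (f(d, j) = -2 + d*d = -2 + d**2)
t = 7 (t = (-2 + (-7)**2) - 1*40 = (-2 + 49) - 40 = 47 - 40 = 7)
(H(n(-1)) + t)**2 = ((11 - 1*1) + 7)**2 = ((11 - 1) + 7)**2 = (10 + 7)**2 = 17**2 = 289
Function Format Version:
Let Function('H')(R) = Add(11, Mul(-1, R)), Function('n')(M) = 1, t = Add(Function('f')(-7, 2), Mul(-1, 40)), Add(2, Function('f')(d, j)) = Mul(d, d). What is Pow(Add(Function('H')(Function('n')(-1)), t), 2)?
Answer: 289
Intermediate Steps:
Function('f')(d, j) = Add(-2, Pow(d, 2)) (Function('f')(d, j) = Add(-2, Mul(d, d)) = Add(-2, Pow(d, 2)))
t = 7 (t = Add(Add(-2, Pow(-7, 2)), Mul(-1, 40)) = Add(Add(-2, 49), -40) = Add(47, -40) = 7)
Pow(Add(Function('H')(Function('n')(-1)), t), 2) = Pow(Add(Add(11, Mul(-1, 1)), 7), 2) = Pow(Add(Add(11, -1), 7), 2) = Pow(Add(10, 7), 2) = Pow(17, 2) = 289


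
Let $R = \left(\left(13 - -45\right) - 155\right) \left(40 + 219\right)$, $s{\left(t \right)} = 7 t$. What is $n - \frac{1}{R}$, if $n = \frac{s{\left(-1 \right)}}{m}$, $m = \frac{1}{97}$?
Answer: $- \frac{17058516}{25123} \approx -679.0$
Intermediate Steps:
$m = \frac{1}{97} \approx 0.010309$
$R = -25123$ ($R = \left(\left(13 + 45\right) - 155\right) 259 = \left(58 - 155\right) 259 = \left(-97\right) 259 = -25123$)
$n = -679$ ($n = 7 \left(-1\right) \frac{1}{\frac{1}{97}} = \left(-7\right) 97 = -679$)
$n - \frac{1}{R} = -679 - \frac{1}{-25123} = -679 - - \frac{1}{25123} = -679 + \frac{1}{25123} = - \frac{17058516}{25123}$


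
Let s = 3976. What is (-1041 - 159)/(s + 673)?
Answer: -1200/4649 ≈ -0.25812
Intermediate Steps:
(-1041 - 159)/(s + 673) = (-1041 - 159)/(3976 + 673) = -1200/4649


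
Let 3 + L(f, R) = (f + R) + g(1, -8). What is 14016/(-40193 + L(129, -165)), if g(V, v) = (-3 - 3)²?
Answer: -3504/10049 ≈ -0.34869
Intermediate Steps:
g(V, v) = 36 (g(V, v) = (-6)² = 36)
L(f, R) = 33 + R + f (L(f, R) = -3 + ((f + R) + 36) = -3 + ((R + f) + 36) = -3 + (36 + R + f) = 33 + R + f)
14016/(-40193 + L(129, -165)) = 14016/(-40193 + (33 - 165 + 129)) = 14016/(-40193 - 3) = 14016/(-40196) = 14016*(-1/40196) = -3504/10049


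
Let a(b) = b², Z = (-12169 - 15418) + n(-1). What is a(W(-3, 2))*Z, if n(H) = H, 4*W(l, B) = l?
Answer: -62073/4 ≈ -15518.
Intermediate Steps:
W(l, B) = l/4
Z = -27588 (Z = (-12169 - 15418) - 1 = -27587 - 1 = -27588)
a(W(-3, 2))*Z = ((¼)*(-3))²*(-27588) = (-¾)²*(-27588) = (9/16)*(-27588) = -62073/4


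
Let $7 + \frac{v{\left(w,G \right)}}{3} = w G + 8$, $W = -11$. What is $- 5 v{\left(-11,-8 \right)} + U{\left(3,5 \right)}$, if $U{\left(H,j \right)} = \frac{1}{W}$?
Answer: $- \frac{14686}{11} \approx -1335.1$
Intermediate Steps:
$v{\left(w,G \right)} = 3 + 3 G w$ ($v{\left(w,G \right)} = -21 + 3 \left(w G + 8\right) = -21 + 3 \left(G w + 8\right) = -21 + 3 \left(8 + G w\right) = -21 + \left(24 + 3 G w\right) = 3 + 3 G w$)
$U{\left(H,j \right)} = - \frac{1}{11}$ ($U{\left(H,j \right)} = \frac{1}{-11} = - \frac{1}{11}$)
$- 5 v{\left(-11,-8 \right)} + U{\left(3,5 \right)} = - 5 \left(3 + 3 \left(-8\right) \left(-11\right)\right) - \frac{1}{11} = - 5 \left(3 + 264\right) - \frac{1}{11} = \left(-5\right) 267 - \frac{1}{11} = -1335 - \frac{1}{11} = - \frac{14686}{11}$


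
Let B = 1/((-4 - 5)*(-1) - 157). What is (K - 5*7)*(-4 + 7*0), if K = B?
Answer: 5181/37 ≈ 140.03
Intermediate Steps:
B = -1/148 (B = 1/(-9*(-1) - 157) = 1/(9 - 157) = 1/(-148) = -1/148 ≈ -0.0067568)
K = -1/148 ≈ -0.0067568
(K - 5*7)*(-4 + 7*0) = (-1/148 - 5*7)*(-4 + 7*0) = (-1/148 - 35)*(-4 + 0) = -5181/148*(-4) = 5181/37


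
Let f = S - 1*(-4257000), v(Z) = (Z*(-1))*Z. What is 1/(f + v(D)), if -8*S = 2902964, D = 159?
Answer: 2/7737697 ≈ 2.5847e-7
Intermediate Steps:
v(Z) = -Z² (v(Z) = (-Z)*Z = -Z²)
S = -725741/2 (S = -⅛*2902964 = -725741/2 ≈ -3.6287e+5)
f = 7788259/2 (f = -725741/2 - 1*(-4257000) = -725741/2 + 4257000 = 7788259/2 ≈ 3.8941e+6)
1/(f + v(D)) = 1/(7788259/2 - 1*159²) = 1/(7788259/2 - 1*25281) = 1/(7788259/2 - 25281) = 1/(7737697/2) = 2/7737697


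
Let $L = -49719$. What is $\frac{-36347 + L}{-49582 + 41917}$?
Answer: $\frac{86066}{7665} \approx 11.228$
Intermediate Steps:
$\frac{-36347 + L}{-49582 + 41917} = \frac{-36347 - 49719}{-49582 + 41917} = - \frac{86066}{-7665} = \left(-86066\right) \left(- \frac{1}{7665}\right) = \frac{86066}{7665}$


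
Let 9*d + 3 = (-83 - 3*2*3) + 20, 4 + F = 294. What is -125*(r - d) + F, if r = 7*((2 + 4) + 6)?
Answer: -34130/3 ≈ -11377.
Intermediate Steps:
F = 290 (F = -4 + 294 = 290)
d = -28/3 (d = -1/3 + ((-83 - 3*2*3) + 20)/9 = -1/3 + ((-83 - 6*3) + 20)/9 = -1/3 + ((-83 - 18) + 20)/9 = -1/3 + (-101 + 20)/9 = -1/3 + (1/9)*(-81) = -1/3 - 9 = -28/3 ≈ -9.3333)
r = 84 (r = 7*(6 + 6) = 7*12 = 84)
-125*(r - d) + F = -125*(84 - 1*(-28/3)) + 290 = -125*(84 + 28/3) + 290 = -125*280/3 + 290 = -35000/3 + 290 = -34130/3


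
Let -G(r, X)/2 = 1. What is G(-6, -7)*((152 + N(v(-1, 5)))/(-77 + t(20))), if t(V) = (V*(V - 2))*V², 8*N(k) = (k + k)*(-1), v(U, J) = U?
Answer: -609/287846 ≈ -0.0021157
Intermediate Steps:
G(r, X) = -2 (G(r, X) = -2*1 = -2)
N(k) = -k/4 (N(k) = ((k + k)*(-1))/8 = ((2*k)*(-1))/8 = (-2*k)/8 = -k/4)
t(V) = V³*(-2 + V) (t(V) = (V*(-2 + V))*V² = V³*(-2 + V))
G(-6, -7)*((152 + N(v(-1, 5)))/(-77 + t(20))) = -2*(152 - ¼*(-1))/(-77 + 20³*(-2 + 20)) = -2*(152 + ¼)/(-77 + 8000*18) = -609/(2*(-77 + 144000)) = -609/(2*143923) = -2*609/575692 = -609/287846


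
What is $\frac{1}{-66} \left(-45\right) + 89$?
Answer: $\frac{1973}{22} \approx 89.682$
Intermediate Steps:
$\frac{1}{-66} \left(-45\right) + 89 = \left(- \frac{1}{66}\right) \left(-45\right) + 89 = \frac{15}{22} + 89 = \frac{1973}{22}$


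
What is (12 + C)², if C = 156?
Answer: 28224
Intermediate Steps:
(12 + C)² = (12 + 156)² = 168² = 28224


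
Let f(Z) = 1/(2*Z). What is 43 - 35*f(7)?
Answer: 81/2 ≈ 40.500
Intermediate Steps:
f(Z) = 1/(2*Z)
43 - 35*f(7) = 43 - 35/(2*7) = 43 - 35*1/14 = 43 - 5/2 = 81/2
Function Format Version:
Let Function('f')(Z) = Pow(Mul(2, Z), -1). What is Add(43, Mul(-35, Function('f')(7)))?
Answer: Rational(81, 2) ≈ 40.500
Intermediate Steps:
Function('f')(Z) = Mul(Rational(1, 2), Pow(Z, -1))
Add(43, Mul(-35, Function('f')(7))) = Add(43, Mul(-35, Mul(Rational(1, 2), Pow(7, -1)))) = Add(43, Mul(-35, Mul(Rational(1, 2), Rational(1, 7)))) = Add(43, Mul(-35, Rational(1, 14))) = Add(43, Rational(-5, 2)) = Rational(81, 2)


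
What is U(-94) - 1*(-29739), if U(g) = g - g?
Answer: 29739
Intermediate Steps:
U(g) = 0
U(-94) - 1*(-29739) = 0 - 1*(-29739) = 0 + 29739 = 29739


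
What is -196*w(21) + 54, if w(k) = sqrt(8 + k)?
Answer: 54 - 196*sqrt(29) ≈ -1001.5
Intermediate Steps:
-196*w(21) + 54 = -196*sqrt(8 + 21) + 54 = -196*sqrt(29) + 54 = 54 - 196*sqrt(29)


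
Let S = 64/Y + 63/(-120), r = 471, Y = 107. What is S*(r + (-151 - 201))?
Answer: 37247/4280 ≈ 8.7026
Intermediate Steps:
S = 313/4280 (S = 64/107 + 63/(-120) = 64*(1/107) + 63*(-1/120) = 64/107 - 21/40 = 313/4280 ≈ 0.073131)
S*(r + (-151 - 201)) = 313*(471 + (-151 - 201))/4280 = 313*(471 - 352)/4280 = (313/4280)*119 = 37247/4280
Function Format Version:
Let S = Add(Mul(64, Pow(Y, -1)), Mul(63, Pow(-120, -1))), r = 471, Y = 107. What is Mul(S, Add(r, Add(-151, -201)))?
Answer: Rational(37247, 4280) ≈ 8.7026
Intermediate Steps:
S = Rational(313, 4280) (S = Add(Mul(64, Pow(107, -1)), Mul(63, Pow(-120, -1))) = Add(Mul(64, Rational(1, 107)), Mul(63, Rational(-1, 120))) = Add(Rational(64, 107), Rational(-21, 40)) = Rational(313, 4280) ≈ 0.073131)
Mul(S, Add(r, Add(-151, -201))) = Mul(Rational(313, 4280), Add(471, Add(-151, -201))) = Mul(Rational(313, 4280), Add(471, -352)) = Mul(Rational(313, 4280), 119) = Rational(37247, 4280)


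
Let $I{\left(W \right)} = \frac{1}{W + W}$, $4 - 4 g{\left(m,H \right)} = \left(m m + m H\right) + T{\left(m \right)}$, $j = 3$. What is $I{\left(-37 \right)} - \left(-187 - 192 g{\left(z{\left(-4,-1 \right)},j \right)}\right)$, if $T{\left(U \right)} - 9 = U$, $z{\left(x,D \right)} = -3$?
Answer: $\frac{6733}{74} \approx 90.986$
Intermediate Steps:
$T{\left(U \right)} = 9 + U$
$g{\left(m,H \right)} = - \frac{5}{4} - \frac{m}{4} - \frac{m^{2}}{4} - \frac{H m}{4}$ ($g{\left(m,H \right)} = 1 - \frac{\left(m m + m H\right) + \left(9 + m\right)}{4} = 1 - \frac{\left(m^{2} + H m\right) + \left(9 + m\right)}{4} = 1 - \frac{9 + m + m^{2} + H m}{4} = 1 - \left(\frac{9}{4} + \frac{m}{4} + \frac{m^{2}}{4} + \frac{H m}{4}\right) = - \frac{5}{4} - \frac{m}{4} - \frac{m^{2}}{4} - \frac{H m}{4}$)
$I{\left(W \right)} = \frac{1}{2 W}$
$I{\left(-37 \right)} - \left(-187 - 192 g{\left(z{\left(-4,-1 \right)},j \right)}\right) = \frac{1}{2 \left(-37\right)} - \left(-187 - 192 \left(- \frac{5}{4} - - \frac{3}{4} - \frac{\left(-3\right)^{2}}{4} - \frac{3}{4} \left(-3\right)\right)\right) = \frac{1}{2} \left(- \frac{1}{37}\right) - \left(-187 - 192 \left(- \frac{5}{4} + \frac{3}{4} - \frac{9}{4} + \frac{9}{4}\right)\right) = - \frac{1}{74} - \left(-187 - 192 \left(- \frac{5}{4} + \frac{3}{4} - \frac{9}{4} + \frac{9}{4}\right)\right) = - \frac{1}{74} - \left(-187 - -96\right) = - \frac{1}{74} - \left(-187 + 96\right) = - \frac{1}{74} - -91 = - \frac{1}{74} + 91 = \frac{6733}{74}$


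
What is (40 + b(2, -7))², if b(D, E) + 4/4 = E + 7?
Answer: 1521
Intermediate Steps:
b(D, E) = 6 + E (b(D, E) = -1 + (E + 7) = -1 + (7 + E) = 6 + E)
(40 + b(2, -7))² = (40 + (6 - 7))² = (40 - 1)² = 39² = 1521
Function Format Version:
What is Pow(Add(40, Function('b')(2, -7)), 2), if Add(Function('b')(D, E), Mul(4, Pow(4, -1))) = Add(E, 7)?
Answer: 1521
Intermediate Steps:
Function('b')(D, E) = Add(6, E) (Function('b')(D, E) = Add(-1, Add(E, 7)) = Add(-1, Add(7, E)) = Add(6, E))
Pow(Add(40, Function('b')(2, -7)), 2) = Pow(Add(40, Add(6, -7)), 2) = Pow(Add(40, -1), 2) = Pow(39, 2) = 1521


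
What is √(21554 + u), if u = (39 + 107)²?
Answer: √42870 ≈ 207.05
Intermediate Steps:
u = 21316 (u = 146² = 21316)
√(21554 + u) = √(21554 + 21316) = √42870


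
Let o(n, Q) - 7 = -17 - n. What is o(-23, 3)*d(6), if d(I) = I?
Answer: 78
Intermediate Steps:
o(n, Q) = -10 - n (o(n, Q) = 7 + (-17 - n) = -10 - n)
o(-23, 3)*d(6) = (-10 - 1*(-23))*6 = (-10 + 23)*6 = 13*6 = 78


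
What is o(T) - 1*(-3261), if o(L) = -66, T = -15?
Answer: 3195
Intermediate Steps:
o(T) - 1*(-3261) = -66 - 1*(-3261) = -66 + 3261 = 3195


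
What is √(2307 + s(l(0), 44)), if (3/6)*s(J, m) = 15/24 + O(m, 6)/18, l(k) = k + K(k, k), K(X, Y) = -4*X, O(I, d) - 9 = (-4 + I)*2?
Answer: √83453/6 ≈ 48.147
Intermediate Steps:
O(I, d) = 1 + 2*I (O(I, d) = 9 + (-4 + I)*2 = 9 + (-8 + 2*I) = 1 + 2*I)
l(k) = -3*k (l(k) = k - 4*k = -3*k)
s(J, m) = 49/36 + 2*m/9 (s(J, m) = 2*(15/24 + (1 + 2*m)/18) = 2*(15*(1/24) + (1 + 2*m)*(1/18)) = 2*(5/8 + (1/18 + m/9)) = 2*(49/72 + m/9) = 49/36 + 2*m/9)
√(2307 + s(l(0), 44)) = √(2307 + (49/36 + (2/9)*44)) = √(2307 + (49/36 + 88/9)) = √(2307 + 401/36) = √(83453/36) = √83453/6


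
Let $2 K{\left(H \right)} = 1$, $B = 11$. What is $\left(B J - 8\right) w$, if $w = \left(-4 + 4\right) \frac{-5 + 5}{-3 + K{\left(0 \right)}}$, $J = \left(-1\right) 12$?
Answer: $0$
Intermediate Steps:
$K{\left(H \right)} = \frac{1}{2}$ ($K{\left(H \right)} = \frac{1}{2} \cdot 1 = \frac{1}{2}$)
$J = -12$
$w = 0$ ($w = \left(-4 + 4\right) \frac{-5 + 5}{-3 + \frac{1}{2}} = 0 \frac{0}{- \frac{5}{2}} = 0 \cdot 0 \left(- \frac{2}{5}\right) = 0 \cdot 0 = 0$)
$\left(B J - 8\right) w = \left(11 \left(-12\right) - 8\right) 0 = \left(-132 - 8\right) 0 = \left(-140\right) 0 = 0$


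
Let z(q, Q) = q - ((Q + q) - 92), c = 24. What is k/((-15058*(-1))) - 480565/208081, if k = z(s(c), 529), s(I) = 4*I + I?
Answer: -7327279167/3133283698 ≈ -2.3385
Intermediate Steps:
s(I) = 5*I
z(q, Q) = 92 - Q (z(q, Q) = q - (-92 + Q + q) = q + (92 - Q - q) = 92 - Q)
k = -437 (k = 92 - 1*529 = 92 - 529 = -437)
k/((-15058*(-1))) - 480565/208081 = -437/((-15058*(-1))) - 480565/208081 = -437/15058 - 480565*1/208081 = -437*1/15058 - 480565/208081 = -437/15058 - 480565/208081 = -7327279167/3133283698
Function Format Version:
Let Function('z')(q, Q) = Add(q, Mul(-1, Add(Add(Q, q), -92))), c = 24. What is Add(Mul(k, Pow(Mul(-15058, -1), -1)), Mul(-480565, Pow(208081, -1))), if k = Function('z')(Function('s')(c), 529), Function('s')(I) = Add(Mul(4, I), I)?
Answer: Rational(-7327279167, 3133283698) ≈ -2.3385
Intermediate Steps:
Function('s')(I) = Mul(5, I)
Function('z')(q, Q) = Add(92, Mul(-1, Q)) (Function('z')(q, Q) = Add(q, Mul(-1, Add(-92, Q, q))) = Add(q, Add(92, Mul(-1, Q), Mul(-1, q))) = Add(92, Mul(-1, Q)))
k = -437 (k = Add(92, Mul(-1, 529)) = Add(92, -529) = -437)
Add(Mul(k, Pow(Mul(-15058, -1), -1)), Mul(-480565, Pow(208081, -1))) = Add(Mul(-437, Pow(Mul(-15058, -1), -1)), Mul(-480565, Pow(208081, -1))) = Add(Mul(-437, Pow(15058, -1)), Mul(-480565, Rational(1, 208081))) = Add(Mul(-437, Rational(1, 15058)), Rational(-480565, 208081)) = Add(Rational(-437, 15058), Rational(-480565, 208081)) = Rational(-7327279167, 3133283698)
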